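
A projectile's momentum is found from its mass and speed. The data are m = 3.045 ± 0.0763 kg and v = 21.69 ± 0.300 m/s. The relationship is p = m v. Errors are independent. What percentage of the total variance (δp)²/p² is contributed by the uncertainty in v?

23.4%

(δp/p)² = (1·δm/m)² + (1·δv/v)²
  m term: (1×0.0251)² = 0.000628
  v term: (1×0.0138)² = 0.000191
Total = 0.000819. Share from v = 0.000191/0.000819 = 0.234.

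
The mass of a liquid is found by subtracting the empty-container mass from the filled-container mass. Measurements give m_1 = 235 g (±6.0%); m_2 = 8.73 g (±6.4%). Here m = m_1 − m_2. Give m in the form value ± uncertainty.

226 ± 14.1 g

Sums and differences: (δm)² = Σ (cᵢ δxᵢ)².
  (δm_1)² = 199;  (δm_2)² = 0.312
δm = √(199) = 14.1 g
m = 226 g.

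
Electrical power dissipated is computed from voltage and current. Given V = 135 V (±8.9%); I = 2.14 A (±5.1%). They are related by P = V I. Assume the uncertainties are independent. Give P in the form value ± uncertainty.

289 ± 29.6 W

P is a product of powers, so relative uncertainties combine in quadrature:
  (1·δV/V)² = (1×0.0890)² = 0.00792;  (1·δI/I)² = (1×0.0510)² = 0.00260
δP/P = √(0.0105) = 0.103
P = 289 W, so δP = 0.103 × 289 = 29.6 W.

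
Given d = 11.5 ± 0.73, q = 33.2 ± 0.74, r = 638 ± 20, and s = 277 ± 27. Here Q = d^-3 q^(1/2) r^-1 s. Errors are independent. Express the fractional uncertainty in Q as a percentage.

Products/powers → add relative errors in quadrature, weighted by exponent:
  (-3·δd/d)² = (-3×0.0635)² = 0.0363;  (½·δq/q)² = (0.5×0.0223)² = 0.000124;  (-1·δr/r)² = (-1×0.0313)² = 0.000983;  (1·δs/s)² = (1×0.0975)² = 0.00950
δQ/Q = √(0.0469) = 0.217

21.7%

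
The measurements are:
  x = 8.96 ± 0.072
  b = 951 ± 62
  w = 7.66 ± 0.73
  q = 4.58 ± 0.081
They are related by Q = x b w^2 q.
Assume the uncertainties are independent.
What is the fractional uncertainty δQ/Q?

For a monomial Q ∝ x, b, w^2, q, fractional errors add in quadrature:
  (1·δx/x)² = (1×0.00804)² = 6.46e-05;  (1·δb/b)² = (1×0.0652)² = 0.00425;  (2·δw/w)² = (2×0.0953)² = 0.0363;  (1·δq/q)² = (1×0.0177)² = 0.000313
δQ/Q = √(0.0410) = 0.202

0.202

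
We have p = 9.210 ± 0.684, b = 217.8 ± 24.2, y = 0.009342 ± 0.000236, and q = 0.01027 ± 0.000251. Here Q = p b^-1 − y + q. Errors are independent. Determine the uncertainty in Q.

0.00566

Let w = p·b^-1 = 0.04229. δw/w = √((1·δp/p)² + (-1·δb/b)²) = √(0.00552 + 0.0123) = 0.134, so δw = 0.00565.
Q = w − y + q: δQ = √(δw² + δy² + δq²) = √(3.19e-05 + 5.57e-08 + 6.3e-08) = 0.00566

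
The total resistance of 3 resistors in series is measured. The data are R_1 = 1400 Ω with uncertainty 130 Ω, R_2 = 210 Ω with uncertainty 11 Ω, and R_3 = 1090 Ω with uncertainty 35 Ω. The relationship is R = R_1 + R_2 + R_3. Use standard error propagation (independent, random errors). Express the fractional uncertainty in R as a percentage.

Each term contributes (cᵢ δxᵢ)² to (δR)²:
  (δR_1)² = 16900;  (δR_2)² = 121;  (δR_3)² = 1220
δR = √(18200) = 135 Ω
R = 2700 Ω, so δR/R = 135/2700 = 0.0500.

5.00%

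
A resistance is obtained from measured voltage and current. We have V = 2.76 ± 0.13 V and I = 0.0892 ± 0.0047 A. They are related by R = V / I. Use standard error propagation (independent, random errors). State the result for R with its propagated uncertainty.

30.9 ± 2.19 Ω

Since R is a product/quotient, work with relative uncertainties:
  (1·δV/V)² = (1×0.0471)² = 0.00222;  (-1·δI/I)² = (-1×0.0527)² = 0.00278
δR/R = √(0.00499) = 0.0707
R = 30.9 Ω, so δR = 0.0707 × 30.9 = 2.19 Ω.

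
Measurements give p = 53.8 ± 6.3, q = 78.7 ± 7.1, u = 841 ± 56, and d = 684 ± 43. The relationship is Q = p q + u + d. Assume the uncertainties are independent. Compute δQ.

630

Let w = p·q = 4230. δw/w = √((1·δp/p)² + (1·δq/q)²) = √(0.0137 + 0.00814) = 0.148, so δw = 626.
Q = w + u + d: δQ = √(δw² + δu² + δd²) = √(3.92e+05 + 3140 + 1850) = 630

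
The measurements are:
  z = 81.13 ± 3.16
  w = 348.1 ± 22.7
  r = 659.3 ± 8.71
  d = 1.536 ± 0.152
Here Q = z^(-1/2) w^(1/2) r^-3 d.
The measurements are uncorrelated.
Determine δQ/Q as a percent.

11.3%

Each factor contributes (exponent × relative error)² to (δQ/Q)²:
  (−½·δz/z)² = (-0.5×0.0389)² = 0.000379;  (½·δw/w)² = (0.5×0.0652)² = 0.00106;  (-3·δr/r)² = (-3×0.0132)² = 0.00157;  (1·δd/d)² = (1×0.0990)² = 0.00979
δQ/Q = √(0.0128) = 0.113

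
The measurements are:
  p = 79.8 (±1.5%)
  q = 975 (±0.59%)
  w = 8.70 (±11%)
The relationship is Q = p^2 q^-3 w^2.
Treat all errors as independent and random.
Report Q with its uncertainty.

0.000520 ± 0.000116

Q is a product of powers, so relative uncertainties combine in quadrature:
  (2·δp/p)² = (2×0.0150)² = 0.000900;  (-3·δq/q)² = (-3×0.00590)² = 0.000313;  (2·δw/w)² = (2×0.110)² = 0.0484
δQ/Q = √(0.0496) = 0.223
Q = 0.000520, so δQ = 0.223 × 0.000520 = 0.000116.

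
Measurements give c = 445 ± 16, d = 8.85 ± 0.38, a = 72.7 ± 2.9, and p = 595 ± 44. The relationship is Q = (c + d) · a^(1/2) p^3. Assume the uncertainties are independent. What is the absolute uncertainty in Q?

1.84e+11

Let u = c + d = 454. δu = √(δc² + δd²) = √(256 + 0.144) = 16.0, so δu/u = 0.0353.
Q is then a monomial in u, a, p:
δQ/Q = √((δu/u)² + (½·δa/a)² + (3·δp/p)²) = √(0.00124 + 0.000398 + 0.0492) = 0.226
Q = 8.15e+11, so δQ = 0.226 × 8.15e+11 = 1.84e+11.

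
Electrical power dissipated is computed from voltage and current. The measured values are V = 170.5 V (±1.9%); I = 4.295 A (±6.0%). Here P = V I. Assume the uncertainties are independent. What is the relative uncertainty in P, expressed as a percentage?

Products/powers → add relative errors in quadrature, weighted by exponent:
  (1·δV/V)² = (1×0.0190)² = 0.000361;  (1·δI/I)² = (1×0.0600)² = 0.00360
δP/P = √(0.00396) = 0.0629

6.29%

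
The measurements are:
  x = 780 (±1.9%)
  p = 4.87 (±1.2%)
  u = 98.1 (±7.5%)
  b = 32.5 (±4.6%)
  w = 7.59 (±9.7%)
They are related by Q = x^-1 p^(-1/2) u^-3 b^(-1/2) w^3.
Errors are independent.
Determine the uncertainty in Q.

1.74e-08

For a monomial Q ∝ x^-1, p^(-1/2), u^-3, b^(-1/2), w^3, fractional errors add in quadrature:
  (-1·δx/x)² = (-1×0.0190)² = 0.000361;  (−½·δp/p)² = (-0.5×0.0120)² = 3.6e-05;  (-3·δu/u)² = (-3×0.0750)² = 0.0506;  (−½·δb/b)² = (-0.5×0.0460)² = 0.000529;  (3·δw/w)² = (3×0.0970)² = 0.0847
δQ/Q = √(0.136) = 0.369
Q = 4.72e-08, so δQ = 0.369 × 4.72e-08 = 1.74e-08.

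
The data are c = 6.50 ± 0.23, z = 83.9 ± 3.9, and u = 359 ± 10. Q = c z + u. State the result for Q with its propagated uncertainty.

904 ± 33.4

Let p = c·z = 545. δp/p = √((1·δc/c)² + (1·δz/z)²) = √(0.00125 + 0.00216) = 0.0584, so δp = 31.9.
Q = p + u: δQ = √(δp² + δu²) = √(1010 + 100) = 33.4
Q = 904.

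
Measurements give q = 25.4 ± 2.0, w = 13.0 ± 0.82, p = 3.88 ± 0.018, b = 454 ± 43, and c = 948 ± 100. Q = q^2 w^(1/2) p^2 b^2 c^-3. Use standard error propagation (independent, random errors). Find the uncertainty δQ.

3.41

Each factor contributes (exponent × relative error)² to (δQ/Q)²:
  (2·δq/q)² = (2×0.0787)² = 0.0248;  (½·δw/w)² = (0.5×0.0631)² = 0.000995;  (2·δp/p)² = (2×0.00464)² = 8.61e-05;  (2·δb/b)² = (2×0.0947)² = 0.0359;  (-3·δc/c)² = (-3×0.105)² = 0.100
δQ/Q = √(0.162) = 0.402
Q = 8.47, so δQ = 0.402 × 8.47 = 3.41.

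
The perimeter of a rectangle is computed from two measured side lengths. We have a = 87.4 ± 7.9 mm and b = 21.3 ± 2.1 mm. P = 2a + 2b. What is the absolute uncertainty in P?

Each term contributes (cᵢ δxᵢ)² to (δP)²:
  (2·δa)² = 250;  (2·δb)² = 17.6
δP = √(267) = 16.3 mm

16.3 mm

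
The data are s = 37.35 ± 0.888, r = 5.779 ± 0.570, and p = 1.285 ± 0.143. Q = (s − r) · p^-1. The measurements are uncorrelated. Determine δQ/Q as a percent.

Let u = s − r = 31.57. δu = √(δs² + δr²) = √(0.789 + 0.325) = 1.06, so δu/u = 0.0334.
Q is then a monomial in u, p:
δQ/Q = √((δu/u)² + (-1·δp/p)²) = √(0.00112 + 0.0124) = 0.116

11.6%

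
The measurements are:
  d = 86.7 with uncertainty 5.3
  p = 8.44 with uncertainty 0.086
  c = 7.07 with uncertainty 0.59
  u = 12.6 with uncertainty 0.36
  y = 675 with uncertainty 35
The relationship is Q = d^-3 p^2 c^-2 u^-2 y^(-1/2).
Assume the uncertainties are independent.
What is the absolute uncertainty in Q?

1.36e-10

For a monomial Q ∝ d^-3, p^2, c^-2, u^-2, y^(-1/2), fractional errors add in quadrature:
  (-3·δd/d)² = (-3×0.0611)² = 0.0336;  (2·δp/p)² = (2×0.0102)² = 0.000415;  (-2·δc/c)² = (-2×0.0835)² = 0.0279;  (-2·δu/u)² = (-2×0.0286)² = 0.00327;  (−½·δy/y)² = (-0.5×0.0519)² = 0.000672
δQ/Q = √(0.0658) = 0.257
Q = 5.3e-10, so δQ = 0.257 × 5.3e-10 = 1.36e-10.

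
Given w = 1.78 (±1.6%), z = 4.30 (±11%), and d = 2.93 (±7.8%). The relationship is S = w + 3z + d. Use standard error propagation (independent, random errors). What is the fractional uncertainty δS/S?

Sums and differences: (δS)² = Σ (cᵢ δxᵢ)².
  (δw)² = 0.000811;  (3·δz)² = 2.01;  (δd)² = 0.0522
δS = √(2.07) = 1.44
S = 17.6, so δS/S = 1.44/17.6 = 0.0816.

0.0816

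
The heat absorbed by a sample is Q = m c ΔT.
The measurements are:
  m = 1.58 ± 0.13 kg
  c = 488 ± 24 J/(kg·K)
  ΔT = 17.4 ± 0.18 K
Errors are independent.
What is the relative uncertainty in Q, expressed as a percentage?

Since Q is a product/quotient, work with relative uncertainties:
  (1·δm/m)² = (1×0.0823)² = 0.00677;  (1·δc/c)² = (1×0.0492)² = 0.00242;  (1·δΔT/ΔT)² = (1×0.0103)² = 0.000107
δQ/Q = √(0.00930) = 0.0964

9.64%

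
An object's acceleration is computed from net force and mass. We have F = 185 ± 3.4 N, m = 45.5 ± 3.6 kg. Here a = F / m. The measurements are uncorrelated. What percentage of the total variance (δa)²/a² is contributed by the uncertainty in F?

5.12%

(δa/a)² = (1·δF/F)² + (-1·δm/m)²
  F term: (1×0.0184)² = 0.000338
  m term: (-1×0.0791)² = 0.00626
Total = 0.00660. Share from F = 0.000338/0.00660 = 0.0512.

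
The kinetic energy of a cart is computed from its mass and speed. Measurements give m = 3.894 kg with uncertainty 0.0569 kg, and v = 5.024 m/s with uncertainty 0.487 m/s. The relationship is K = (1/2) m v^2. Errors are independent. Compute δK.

9.55 J

Relative error in a monomial: (δK/K)² = Σ (nᵢ · δxᵢ/xᵢ)².
  (1·δm/m)² = (1×0.0146)² = 0.000214;  (2·δv/v)² = (2×0.0969)² = 0.0376
δK/K = √(0.0378) = 0.194
K = 49.14 J, so δK = 0.194 × 49.14 = 9.55 J.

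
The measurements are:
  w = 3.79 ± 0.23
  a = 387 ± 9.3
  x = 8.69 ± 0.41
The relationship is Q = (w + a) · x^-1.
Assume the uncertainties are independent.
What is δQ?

Let u = w + a = 391. δu = √(δw² + δa²) = √(0.0529 + 86.5) = 9.30, so δu/u = 0.0238.
Q is then a monomial in u, x:
δQ/Q = √((δu/u)² + (-1·δx/x)²) = √(0.000567 + 0.00223) = 0.0528
Q = 45.0, so δQ = 0.0528 × 45.0 = 2.38.

2.38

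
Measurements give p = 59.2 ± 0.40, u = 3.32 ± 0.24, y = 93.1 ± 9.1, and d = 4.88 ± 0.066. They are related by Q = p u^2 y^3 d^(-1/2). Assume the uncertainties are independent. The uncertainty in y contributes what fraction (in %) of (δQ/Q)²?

80.4%

(δQ/Q)² = (1·δp/p)² + (2·δu/u)² + (3·δy/y)² + (−½·δd/d)²
  p term: (1×0.00676)² = 4.57e-05
  u term: (2×0.0723)² = 0.0209
  y term: (3×0.0977)² = 0.0860
  d term: (-0.5×0.0135)² = 4.57e-05
Total = 0.107. Share from y = 0.0860/0.107 = 0.804.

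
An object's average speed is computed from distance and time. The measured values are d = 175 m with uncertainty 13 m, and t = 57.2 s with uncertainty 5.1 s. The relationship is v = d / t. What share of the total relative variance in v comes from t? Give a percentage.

(δv/v)² = (1·δd/d)² + (-1·δt/t)²
  d term: (1×0.0743)² = 0.00552
  t term: (-1×0.0892)² = 0.00795
Total = 0.0135. Share from t = 0.00795/0.0135 = 0.590.

59.0%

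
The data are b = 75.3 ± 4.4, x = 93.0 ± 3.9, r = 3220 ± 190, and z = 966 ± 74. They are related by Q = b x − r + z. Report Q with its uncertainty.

4750 ± 543

Let p = b·x = 7000. δp/p = √((1·δb/b)² + (1·δx/x)²) = √(0.00341 + 0.00176) = 0.0719, so δp = 504.
Q = p − r + z: δQ = √(δp² + δr² + δz²) = √(2.54e+05 + 36100 + 5480) = 543
Q = 4750.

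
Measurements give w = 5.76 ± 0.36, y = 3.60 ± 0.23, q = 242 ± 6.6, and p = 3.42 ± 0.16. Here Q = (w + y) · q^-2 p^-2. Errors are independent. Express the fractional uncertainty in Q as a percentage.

Let u = w + y = 9.36. δu = √(δw² + δy²) = √(0.130 + 0.0529) = 0.427, so δu/u = 0.0456.
Q is then a monomial in u, q, p:
δQ/Q = √((δu/u)² + (-2·δq/q)² + (-2·δp/p)²) = √(0.00208 + 0.00298 + 0.00875) = 0.118

11.8%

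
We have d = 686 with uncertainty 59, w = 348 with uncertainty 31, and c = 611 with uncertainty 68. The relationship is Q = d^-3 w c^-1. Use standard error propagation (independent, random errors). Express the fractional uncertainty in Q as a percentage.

Relative error in a monomial: (δQ/Q)² = Σ (nᵢ · δxᵢ/xᵢ)².
  (-3·δd/d)² = (-3×0.0860)² = 0.0666;  (1·δw/w)² = (1×0.0891)² = 0.00794;  (-1·δc/c)² = (-1×0.111)² = 0.0124
δQ/Q = √(0.0869) = 0.295

29.5%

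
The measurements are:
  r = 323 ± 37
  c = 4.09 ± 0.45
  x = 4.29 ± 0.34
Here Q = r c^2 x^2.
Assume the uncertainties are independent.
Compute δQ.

29300

Each factor contributes (exponent × relative error)² to (δQ/Q)²:
  (1·δr/r)² = (1×0.115)² = 0.0131;  (2·δc/c)² = (2×0.110)² = 0.0484;  (2·δx/x)² = (2×0.0793)² = 0.0251
δQ/Q = √(0.0867) = 0.294
Q = 99400, so δQ = 0.294 × 99400 = 29300.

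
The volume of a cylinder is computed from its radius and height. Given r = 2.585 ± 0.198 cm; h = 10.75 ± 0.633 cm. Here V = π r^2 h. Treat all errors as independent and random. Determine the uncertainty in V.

37.0 cm^3

Each factor contributes (exponent × relative error)² to (δV/V)²:
  (2·δr/r)² = (2×0.0766)² = 0.0235;  (1·δh/h)² = (1×0.0589)² = 0.00347
δV/V = √(0.0269) = 0.164
V = 225.7 cm^3, so δV = 0.164 × 225.7 = 37.0 cm^3.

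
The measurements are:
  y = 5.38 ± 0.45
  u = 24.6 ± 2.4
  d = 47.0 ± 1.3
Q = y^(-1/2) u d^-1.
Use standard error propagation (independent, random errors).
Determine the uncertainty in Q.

0.0248

Relative error in a monomial: (δQ/Q)² = Σ (nᵢ · δxᵢ/xᵢ)².
  (−½·δy/y)² = (-0.5×0.0836)² = 0.00175;  (1·δu/u)² = (1×0.0976)² = 0.00952;  (-1·δd/d)² = (-1×0.0277)² = 0.000765
δQ/Q = √(0.0120) = 0.110
Q = 0.226, so δQ = 0.110 × 0.226 = 0.0248.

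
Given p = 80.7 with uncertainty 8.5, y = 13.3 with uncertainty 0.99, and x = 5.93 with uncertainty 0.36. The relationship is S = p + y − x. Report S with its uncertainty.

88.1 ± 8.57

Absolute uncertainties add in quadrature for a linear combination:
  (δp)² = 72.2;  (δy)² = 0.980;  (δx)² = 0.130
δS = √(73.4) = 8.57
S = 88.1.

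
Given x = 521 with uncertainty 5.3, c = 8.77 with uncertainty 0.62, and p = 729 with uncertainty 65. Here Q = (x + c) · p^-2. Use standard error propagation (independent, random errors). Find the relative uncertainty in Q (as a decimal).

Let u = x + c = 530. δu = √(δx² + δc²) = √(28.1 + 0.384) = 5.34, so δu/u = 0.0101.
Q is then a monomial in u, p:
δQ/Q = √((δu/u)² + (-2·δp/p)²) = √(0.000101 + 0.0318) = 0.179

0.179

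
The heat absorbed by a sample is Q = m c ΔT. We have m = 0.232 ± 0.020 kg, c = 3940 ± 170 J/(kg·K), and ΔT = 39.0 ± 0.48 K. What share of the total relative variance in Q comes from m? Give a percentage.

(δQ/Q)² = (1·δm/m)² + (1·δc/c)² + (1·δΔT/ΔT)²
  m term: (1×0.0862)² = 0.00743
  c term: (1×0.0431)² = 0.00186
  ΔT term: (1×0.0123)² = 0.000151
Total = 0.00944. Share from m = 0.00743/0.00944 = 0.787.

78.7%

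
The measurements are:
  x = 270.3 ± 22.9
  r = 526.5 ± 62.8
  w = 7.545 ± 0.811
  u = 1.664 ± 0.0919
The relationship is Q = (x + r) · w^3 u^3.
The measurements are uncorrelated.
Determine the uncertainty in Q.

Let h = x + r = 796.8. δh = √(δx² + δr²) = √(524 + 3940) = 66.8, so δh/h = 0.0839.
Q is then a monomial in h, w, u:
δQ/Q = √((δh/h)² + (3·δw/w)² + (3·δu/u)²) = √(0.00704 + 0.104 + 0.0275) = 0.372
Q = 1.577e+06, so δQ = 0.372 × 1.577e+06 = 5.87e+05.

5.87e+05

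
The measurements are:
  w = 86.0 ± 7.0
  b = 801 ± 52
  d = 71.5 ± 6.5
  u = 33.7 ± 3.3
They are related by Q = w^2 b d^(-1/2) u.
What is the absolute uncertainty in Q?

Relative error in a monomial: (δQ/Q)² = Σ (nᵢ · δxᵢ/xᵢ)².
  (2·δw/w)² = (2×0.0814)² = 0.0265;  (1·δb/b)² = (1×0.0649)² = 0.00421;  (−½·δd/d)² = (-0.5×0.0909)² = 0.00207;  (1·δu/u)² = (1×0.0979)² = 0.00959
δQ/Q = √(0.0424) = 0.206
Q = 2.36e+07, so δQ = 0.206 × 2.36e+07 = 4.86e+06.

4.86e+06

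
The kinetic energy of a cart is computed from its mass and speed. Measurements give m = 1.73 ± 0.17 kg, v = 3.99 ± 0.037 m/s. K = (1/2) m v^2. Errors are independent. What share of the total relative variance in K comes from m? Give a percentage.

(δK/K)² = (1·δm/m)² + (2·δv/v)²
  m term: (1×0.0983)² = 0.00966
  v term: (2×0.00927)² = 0.000344
Total = 0.0100. Share from m = 0.00966/0.0100 = 0.966.

96.6%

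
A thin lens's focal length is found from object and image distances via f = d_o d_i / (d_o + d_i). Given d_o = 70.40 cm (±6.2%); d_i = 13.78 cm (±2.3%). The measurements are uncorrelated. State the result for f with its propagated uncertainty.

11.52 ± 0.251 cm

∂f/∂d_o = (d_i/(d_o+d_i))² = 0.0268;  ∂f/∂d_i = (d_o/(d_o+d_i))² = 0.699
δf = √((∂f/∂d_o · δd_o)² + (∂f/∂d_i · δd_i)²) = √(0.0137 + 0.0491) = 0.251 cm
f = 11.52 cm.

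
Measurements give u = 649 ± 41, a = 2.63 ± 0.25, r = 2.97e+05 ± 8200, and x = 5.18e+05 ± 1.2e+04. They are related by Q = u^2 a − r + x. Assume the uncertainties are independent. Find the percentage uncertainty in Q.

13.2%

Let p = u^2·a = 1.11e+06. δp/p = √((2·δu/u)² + (1·δa/a)²) = √(0.0160 + 0.00904) = 0.158, so δp = 1.75e+05.
Q = p − r + x: δQ = √(δp² + δr² + δx²) = √(3.07e+10 + 6.72e+07 + 1.44e+08) = 1.76e+05
Q = 1.33e+06, so δQ/Q = 1.76e+05/1.33e+06 = 0.132.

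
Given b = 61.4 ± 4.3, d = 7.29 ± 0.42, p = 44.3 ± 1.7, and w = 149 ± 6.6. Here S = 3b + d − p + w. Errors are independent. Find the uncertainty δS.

14.6

Sums and differences: (δS)² = Σ (cᵢ δxᵢ)².
  (3·δb)² = 166;  (δd)² = 0.176;  (δp)² = 2.89;  (δw)² = 43.6
δS = √(213) = 14.6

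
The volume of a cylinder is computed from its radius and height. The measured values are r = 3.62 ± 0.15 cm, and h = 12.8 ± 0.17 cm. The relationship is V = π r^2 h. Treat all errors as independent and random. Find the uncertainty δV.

V is a product of powers, so relative uncertainties combine in quadrature:
  (2·δr/r)² = (2×0.0414)² = 0.00687;  (1·δh/h)² = (1×0.0133)² = 0.000176
δV/V = √(0.00704) = 0.0839
V = 527 cm^3, so δV = 0.0839 × 527 = 44.2 cm^3.

44.2 cm^3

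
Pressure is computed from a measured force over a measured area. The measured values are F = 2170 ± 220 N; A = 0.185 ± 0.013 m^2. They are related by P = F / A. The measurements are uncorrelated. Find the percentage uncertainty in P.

Each factor contributes (exponent × relative error)² to (δP/P)²:
  (1·δF/F)² = (1×0.101)² = 0.0103;  (-1·δA/A)² = (-1×0.0703)² = 0.00494
δP/P = √(0.0152) = 0.123

12.3%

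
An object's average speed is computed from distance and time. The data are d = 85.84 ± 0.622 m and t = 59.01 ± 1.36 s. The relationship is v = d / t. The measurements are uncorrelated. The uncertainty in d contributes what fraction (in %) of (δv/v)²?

(δv/v)² = (1·δd/d)² + (-1·δt/t)²
  d term: (1×0.00725)² = 5.25e-05
  t term: (-1×0.0230)² = 0.000531
Total = 0.000584. Share from d = 5.25e-05/0.000584 = 0.0900.

9.00%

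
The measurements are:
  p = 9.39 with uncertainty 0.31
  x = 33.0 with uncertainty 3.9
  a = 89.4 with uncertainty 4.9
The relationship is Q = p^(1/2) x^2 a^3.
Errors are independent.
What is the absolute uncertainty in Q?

For a monomial Q ∝ p^(1/2), x^2, a^3, fractional errors add in quadrature:
  (½·δp/p)² = (0.5×0.0330)² = 0.000272;  (2·δx/x)² = (2×0.118)² = 0.0559;  (3·δa/a)² = (3×0.0548)² = 0.0270
δQ/Q = √(0.0832) = 0.288
Q = 2.38e+09, so δQ = 0.288 × 2.38e+09 = 6.88e+08.

6.88e+08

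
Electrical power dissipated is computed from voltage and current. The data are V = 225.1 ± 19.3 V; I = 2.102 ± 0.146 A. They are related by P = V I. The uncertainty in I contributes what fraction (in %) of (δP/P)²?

39.6%

(δP/P)² = (1·δV/V)² + (1·δI/I)²
  V term: (1×0.0857)² = 0.00735
  I term: (1×0.0695)² = 0.00482
Total = 0.0122. Share from I = 0.00482/0.0122 = 0.396.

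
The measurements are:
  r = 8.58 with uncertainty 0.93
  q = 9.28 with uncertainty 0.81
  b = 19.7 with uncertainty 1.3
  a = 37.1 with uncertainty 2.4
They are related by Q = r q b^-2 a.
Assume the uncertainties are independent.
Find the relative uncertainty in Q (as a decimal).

Q is a product of powers, so relative uncertainties combine in quadrature:
  (1·δr/r)² = (1×0.108)² = 0.0117;  (1·δq/q)² = (1×0.0873)² = 0.00762;  (-2·δb/b)² = (-2×0.0660)² = 0.0174;  (1·δa/a)² = (1×0.0647)² = 0.00418
δQ/Q = √(0.0410) = 0.202

0.202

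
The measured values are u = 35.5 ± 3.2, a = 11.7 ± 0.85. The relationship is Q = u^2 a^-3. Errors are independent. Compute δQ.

0.223

Products/powers → add relative errors in quadrature, weighted by exponent:
  (2·δu/u)² = (2×0.0901)² = 0.0325;  (-3·δa/a)² = (-3×0.0726)² = 0.0475
δQ/Q = √(0.0800) = 0.283
Q = 0.787, so δQ = 0.283 × 0.787 = 0.223.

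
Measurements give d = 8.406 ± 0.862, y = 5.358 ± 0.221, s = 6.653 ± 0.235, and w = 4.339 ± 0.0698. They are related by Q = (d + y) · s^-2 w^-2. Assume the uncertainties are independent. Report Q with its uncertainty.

Let u = d + y = 13.76. δu = √(δd² + δy²) = √(0.743 + 0.0488) = 0.890, so δu/u = 0.0647.
Q is then a monomial in u, s, w:
δQ/Q = √((δu/u)² + (-2·δs/s)² + (-2·δw/w)²) = √(0.00418 + 0.00499 + 0.00104) = 0.101
Q = 0.01652, so δQ = 0.101 × 0.01652 = 0.00167.

0.01652 ± 0.00167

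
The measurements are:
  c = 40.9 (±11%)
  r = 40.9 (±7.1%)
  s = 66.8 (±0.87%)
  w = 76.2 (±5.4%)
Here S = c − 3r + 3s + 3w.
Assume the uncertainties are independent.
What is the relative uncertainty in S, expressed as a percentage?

Sums and differences: (δS)² = Σ (cᵢ δxᵢ)².
  (δc)² = 20.2;  (3·δr)² = 75.9;  (3·δs)² = 3.04;  (3·δw)² = 152
δS = √(252) = 15.9
S = 347, so δS/S = 15.9/347 = 0.0457.

4.57%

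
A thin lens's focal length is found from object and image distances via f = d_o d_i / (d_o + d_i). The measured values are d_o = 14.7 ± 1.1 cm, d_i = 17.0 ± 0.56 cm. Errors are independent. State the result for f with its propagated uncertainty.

7.88 ± 0.338 cm

∂f/∂d_o = (d_i/(d_o+d_i))² = 0.288;  ∂f/∂d_i = (d_o/(d_o+d_i))² = 0.215
δf = √((∂f/∂d_o · δd_o)² + (∂f/∂d_i · δd_i)²) = √(0.100 + 0.0145) = 0.338 cm
f = 7.88 cm.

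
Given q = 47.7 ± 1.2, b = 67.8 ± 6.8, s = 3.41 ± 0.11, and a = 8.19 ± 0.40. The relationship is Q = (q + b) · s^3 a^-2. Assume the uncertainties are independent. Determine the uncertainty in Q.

10.2

Let u = q + b = 116. δu = √(δq² + δb²) = √(1.44 + 46.2) = 6.91, so δu/u = 0.0598.
Q is then a monomial in u, s, a:
δQ/Q = √((δu/u)² + (3·δs/s)² + (-2·δa/a)²) = √(0.00357 + 0.00937 + 0.00954) = 0.150
Q = 68.3, so δQ = 0.150 × 68.3 = 10.2.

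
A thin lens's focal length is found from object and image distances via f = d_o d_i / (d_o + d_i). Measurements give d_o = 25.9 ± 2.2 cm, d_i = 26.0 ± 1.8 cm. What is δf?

∂f/∂d_o = (d_i/(d_o+d_i))² = 0.251;  ∂f/∂d_i = (d_o/(d_o+d_i))² = 0.249
δf = √((∂f/∂d_o · δd_o)² + (∂f/∂d_i · δd_i)²) = √(0.305 + 0.201) = 0.711 cm

0.711 cm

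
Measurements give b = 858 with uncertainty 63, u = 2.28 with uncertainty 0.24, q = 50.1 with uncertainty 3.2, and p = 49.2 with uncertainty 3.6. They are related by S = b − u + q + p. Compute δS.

63.2

For a sum/difference, combine absolute errors in quadrature:
  (δb)² = 3970;  (δu)² = 0.0576;  (δq)² = 10.2;  (δp)² = 13.0
δS = √(3990) = 63.2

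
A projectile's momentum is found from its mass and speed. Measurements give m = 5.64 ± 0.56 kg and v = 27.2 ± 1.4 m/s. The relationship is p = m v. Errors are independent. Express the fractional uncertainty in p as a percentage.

11.2%

For a monomial p ∝ m, v, fractional errors add in quadrature:
  (1·δm/m)² = (1×0.0993)² = 0.00986;  (1·δv/v)² = (1×0.0515)² = 0.00265
δp/p = √(0.0125) = 0.112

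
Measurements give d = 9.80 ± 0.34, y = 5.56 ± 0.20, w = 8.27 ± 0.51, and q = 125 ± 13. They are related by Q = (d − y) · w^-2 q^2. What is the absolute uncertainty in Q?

Let u = d − y = 4.24. δu = √(δd² + δy²) = √(0.116 + 0.0400) = 0.394, so δu/u = 0.0930.
Q is then a monomial in u, w, q:
δQ/Q = √((δu/u)² + (-2·δw/w)² + (2·δq/q)²) = √(0.00866 + 0.0152 + 0.0433) = 0.259
Q = 969, so δQ = 0.259 × 969 = 251.

251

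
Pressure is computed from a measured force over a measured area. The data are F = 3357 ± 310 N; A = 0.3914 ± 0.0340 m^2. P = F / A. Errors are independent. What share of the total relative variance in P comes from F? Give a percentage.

(δP/P)² = (1·δF/F)² + (-1·δA/A)²
  F term: (1×0.0923)² = 0.00853
  A term: (-1×0.0869)² = 0.00755
Total = 0.0161. Share from F = 0.00853/0.0161 = 0.531.

53.1%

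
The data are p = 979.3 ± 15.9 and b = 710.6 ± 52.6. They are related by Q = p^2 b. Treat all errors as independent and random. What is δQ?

Each factor contributes (exponent × relative error)² to (δQ/Q)²:
  (2·δp/p)² = (2×0.0162)² = 0.00105;  (1·δb/b)² = (1×0.0740)² = 0.00548
δQ/Q = √(0.00653) = 0.0808
Q = 6.815e+08, so δQ = 0.0808 × 6.815e+08 = 5.51e+07.

5.51e+07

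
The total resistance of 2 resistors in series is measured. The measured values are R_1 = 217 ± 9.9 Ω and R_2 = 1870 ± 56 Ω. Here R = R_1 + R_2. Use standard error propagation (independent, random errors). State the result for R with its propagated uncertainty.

Absolute uncertainties add in quadrature for a linear combination:
  (δR_1)² = 98.0;  (δR_2)² = 3140
δR = √(3230) = 56.9 Ω
R = 2090 Ω.

2090 ± 56.9 Ω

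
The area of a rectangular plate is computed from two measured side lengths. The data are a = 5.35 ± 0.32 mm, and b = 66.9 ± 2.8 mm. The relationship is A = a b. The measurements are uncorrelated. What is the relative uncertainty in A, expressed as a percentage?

Since A is a product/quotient, work with relative uncertainties:
  (1·δa/a)² = (1×0.0598)² = 0.00358;  (1·δb/b)² = (1×0.0419)² = 0.00175
δA/A = √(0.00533) = 0.0730

7.30%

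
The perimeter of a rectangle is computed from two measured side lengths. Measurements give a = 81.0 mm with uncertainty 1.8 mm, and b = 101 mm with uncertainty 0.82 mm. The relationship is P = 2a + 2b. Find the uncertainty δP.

3.96 mm

P is a linear combination, so absolute uncertainties add in quadrature:
  (2·δa)² = 13.0;  (2·δb)² = 2.69
δP = √(15.6) = 3.96 mm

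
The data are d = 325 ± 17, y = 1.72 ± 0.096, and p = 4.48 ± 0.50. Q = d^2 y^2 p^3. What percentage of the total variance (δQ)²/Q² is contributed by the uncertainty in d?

8.08%

(δQ/Q)² = (2·δd/d)² + (2·δy/y)² + (3·δp/p)²
  d term: (2×0.0523)² = 0.0109
  y term: (2×0.0558)² = 0.0125
  p term: (3×0.112)² = 0.112
Total = 0.136. Share from d = 0.0109/0.136 = 0.0808.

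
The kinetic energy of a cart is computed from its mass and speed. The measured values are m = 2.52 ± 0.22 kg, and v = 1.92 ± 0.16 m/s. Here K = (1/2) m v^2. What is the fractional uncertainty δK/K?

0.188

Relative error in a monomial: (δK/K)² = Σ (nᵢ · δxᵢ/xᵢ)².
  (1·δm/m)² = (1×0.0873)² = 0.00762;  (2·δv/v)² = (2×0.0833)² = 0.0278
δK/K = √(0.0354) = 0.188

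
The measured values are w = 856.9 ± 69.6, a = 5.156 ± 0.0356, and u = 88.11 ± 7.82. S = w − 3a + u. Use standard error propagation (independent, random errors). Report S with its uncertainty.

For a sum/difference, combine absolute errors in quadrature:
  (δw)² = 4840;  (3·δa)² = 0.0114;  (δu)² = 61.2
δS = √(4910) = 70.0
S = 929.5.

929.5 ± 70.0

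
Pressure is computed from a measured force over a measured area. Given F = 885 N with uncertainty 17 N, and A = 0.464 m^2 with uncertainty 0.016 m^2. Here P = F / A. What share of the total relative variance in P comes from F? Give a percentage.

23.7%

(δP/P)² = (1·δF/F)² + (-1·δA/A)²
  F term: (1×0.0192)² = 0.000369
  A term: (-1×0.0345)² = 0.00119
Total = 0.00156. Share from F = 0.000369/0.00156 = 0.237.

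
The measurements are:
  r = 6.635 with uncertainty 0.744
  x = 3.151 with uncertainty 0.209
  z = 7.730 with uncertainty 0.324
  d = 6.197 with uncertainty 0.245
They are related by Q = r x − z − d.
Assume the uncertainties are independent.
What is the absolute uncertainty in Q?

Let p = r·x = 20.91. δp/p = √((1·δr/r)² + (1·δx/x)²) = √(0.0126 + 0.00440) = 0.130, so δp = 2.72.
Q = p − z − d: δQ = √(δp² + δz² + δd²) = √(7.42 + 0.105 + 0.0600) = 2.75

2.75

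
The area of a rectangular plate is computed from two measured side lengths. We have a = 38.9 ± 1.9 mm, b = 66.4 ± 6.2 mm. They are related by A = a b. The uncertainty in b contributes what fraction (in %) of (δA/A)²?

(δA/A)² = (1·δa/a)² + (1·δb/b)²
  a term: (1×0.0488)² = 0.00239
  b term: (1×0.0934)² = 0.00872
Total = 0.0111. Share from b = 0.00872/0.0111 = 0.785.

78.5%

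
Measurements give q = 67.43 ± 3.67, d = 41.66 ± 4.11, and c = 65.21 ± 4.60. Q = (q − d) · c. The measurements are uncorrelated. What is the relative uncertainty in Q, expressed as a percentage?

22.5%

Let u = q − d = 25.77. δu = √(δq² + δd²) = √(13.5 + 16.9) = 5.51, so δu/u = 0.214.
Q is then a monomial in u, c:
δQ/Q = √((δu/u)² + (1·δc/c)²) = √(0.0457 + 0.00498) = 0.225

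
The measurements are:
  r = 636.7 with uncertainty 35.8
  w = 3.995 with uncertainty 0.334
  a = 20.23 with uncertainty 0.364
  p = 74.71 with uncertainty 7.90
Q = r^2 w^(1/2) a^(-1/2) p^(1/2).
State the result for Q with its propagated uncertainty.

Each factor contributes (exponent × relative error)² to (δQ/Q)²:
  (2·δr/r)² = (2×0.0562)² = 0.0126;  (½·δw/w)² = (0.5×0.0836)² = 0.00175;  (−½·δa/a)² = (-0.5×0.0180)² = 8.09e-05;  (½·δp/p)² = (0.5×0.106)² = 0.00280
δQ/Q = √(0.0173) = 0.131
Q = 1.557e+06, so δQ = 0.131 × 1.557e+06 = 2.05e+05.

(1.557 ± 0.205) × 10^6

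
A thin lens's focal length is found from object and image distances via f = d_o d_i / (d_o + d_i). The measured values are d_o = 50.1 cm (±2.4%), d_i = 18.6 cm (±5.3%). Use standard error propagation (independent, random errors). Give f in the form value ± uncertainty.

13.6 ± 0.532 cm

∂f/∂d_o = (d_i/(d_o+d_i))² = 0.0733;  ∂f/∂d_i = (d_o/(d_o+d_i))² = 0.532
δf = √((∂f/∂d_o · δd_o)² + (∂f/∂d_i · δd_i)²) = √(0.00777 + 0.275) = 0.532 cm
f = 13.6 cm.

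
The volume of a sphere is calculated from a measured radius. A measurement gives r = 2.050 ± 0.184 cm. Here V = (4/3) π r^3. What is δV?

9.72 cm^3

V ∝ r^3, so δV/V = |3| · δr/r = 3 × 0.0898 = 0.269.
V = 36.09 cm^3, so δV = 0.269 × 36.09 = 9.72 cm^3.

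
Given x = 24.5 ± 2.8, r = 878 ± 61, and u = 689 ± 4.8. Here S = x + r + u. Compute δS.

For a sum/difference, combine absolute errors in quadrature:
  (δx)² = 7.84;  (δr)² = 3720;  (δu)² = 23.0
δS = √(3750) = 61.3

61.3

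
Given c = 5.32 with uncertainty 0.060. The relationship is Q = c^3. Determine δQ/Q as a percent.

For a monomial Q ∝ c^3, fractional errors add in quadrature:
  (3·δc/c)² = (3×0.0113)² = 0.00114
δQ/Q = √(0.00114) = 0.0338

3.38%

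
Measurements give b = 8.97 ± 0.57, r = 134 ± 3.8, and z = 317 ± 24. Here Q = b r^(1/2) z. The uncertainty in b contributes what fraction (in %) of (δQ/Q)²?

40.5%

(δQ/Q)² = (1·δb/b)² + (½·δr/r)² + (1·δz/z)²
  b term: (1×0.0635)² = 0.00404
  r term: (0.5×0.0284)² = 0.000201
  z term: (1×0.0757)² = 0.00573
Total = 0.00997. Share from b = 0.00404/0.00997 = 0.405.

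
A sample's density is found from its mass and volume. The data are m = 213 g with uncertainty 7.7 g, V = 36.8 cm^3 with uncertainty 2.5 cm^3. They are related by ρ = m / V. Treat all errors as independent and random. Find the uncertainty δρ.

Products/powers → add relative errors in quadrature, weighted by exponent:
  (1·δm/m)² = (1×0.0362)² = 0.00131;  (-1·δV/V)² = (-1×0.0679)² = 0.00462
δρ/ρ = √(0.00592) = 0.0770
ρ = 5.79 g/cm^3, so δρ = 0.0770 × 5.79 = 0.445 g/cm^3.

0.445 g/cm^3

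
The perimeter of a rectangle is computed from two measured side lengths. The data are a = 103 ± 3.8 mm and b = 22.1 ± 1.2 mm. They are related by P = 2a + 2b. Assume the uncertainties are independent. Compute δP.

7.97 mm

For a sum/difference, combine absolute errors in quadrature:
  (2·δa)² = 57.8;  (2·δb)² = 5.76
δP = √(63.5) = 7.97 mm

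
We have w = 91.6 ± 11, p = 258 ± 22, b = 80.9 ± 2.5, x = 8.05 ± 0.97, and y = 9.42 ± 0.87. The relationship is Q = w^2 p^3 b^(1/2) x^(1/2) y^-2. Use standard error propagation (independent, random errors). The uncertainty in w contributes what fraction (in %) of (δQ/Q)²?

35.8%

(δQ/Q)² = (2·δw/w)² + (3·δp/p)² + (½·δb/b)² + (½·δx/x)² + (-2·δy/y)²
  w term: (2×0.120)² = 0.0577
  p term: (3×0.0853)² = 0.0654
  b term: (0.5×0.0309)² = 0.000239
  x term: (0.5×0.120)² = 0.00363
  y term: (-2×0.0924)² = 0.0341
Total = 0.161. Share from w = 0.0577/0.161 = 0.358.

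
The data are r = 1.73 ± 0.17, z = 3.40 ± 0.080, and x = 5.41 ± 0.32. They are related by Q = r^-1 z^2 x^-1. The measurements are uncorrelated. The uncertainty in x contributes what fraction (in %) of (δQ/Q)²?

(δQ/Q)² = (-1·δr/r)² + (2·δz/z)² + (-1·δx/x)²
  r term: (-1×0.0983)² = 0.00966
  z term: (2×0.0235)² = 0.00221
  x term: (-1×0.0591)² = 0.00350
Total = 0.0154. Share from x = 0.00350/0.0154 = 0.228.

22.8%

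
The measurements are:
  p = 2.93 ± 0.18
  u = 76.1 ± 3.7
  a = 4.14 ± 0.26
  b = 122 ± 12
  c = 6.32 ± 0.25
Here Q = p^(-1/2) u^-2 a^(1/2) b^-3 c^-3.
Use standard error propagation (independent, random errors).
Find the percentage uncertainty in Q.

Relative error in a monomial: (δQ/Q)² = Σ (nᵢ · δxᵢ/xᵢ)².
  (−½·δp/p)² = (-0.5×0.0614)² = 0.000944;  (-2·δu/u)² = (-2×0.0486)² = 0.00946;  (½·δa/a)² = (0.5×0.0628)² = 0.000986;  (-3·δb/b)² = (-3×0.0984)² = 0.0871;  (-3·δc/c)² = (-3×0.0396)² = 0.0141
δQ/Q = √(0.113) = 0.335

33.5%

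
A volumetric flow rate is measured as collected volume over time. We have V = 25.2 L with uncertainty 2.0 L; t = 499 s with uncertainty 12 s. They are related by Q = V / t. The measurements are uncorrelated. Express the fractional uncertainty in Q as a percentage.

8.29%

Since Q is a product/quotient, work with relative uncertainties:
  (1·δV/V)² = (1×0.0794)² = 0.00630;  (-1·δt/t)² = (-1×0.0240)² = 0.000578
δQ/Q = √(0.00688) = 0.0829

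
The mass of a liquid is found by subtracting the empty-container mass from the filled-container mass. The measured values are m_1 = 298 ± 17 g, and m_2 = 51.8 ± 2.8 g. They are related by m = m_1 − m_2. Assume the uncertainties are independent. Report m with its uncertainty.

246 ± 17.2 g

Sums and differences: (δm)² = Σ (cᵢ δxᵢ)².
  (δm_1)² = 289;  (δm_2)² = 7.84
δm = √(297) = 17.2 g
m = 246 g.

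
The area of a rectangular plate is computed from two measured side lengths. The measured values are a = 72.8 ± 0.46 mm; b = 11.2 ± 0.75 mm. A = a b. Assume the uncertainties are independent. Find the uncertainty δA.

54.8 mm^2

Products/powers → add relative errors in quadrature, weighted by exponent:
  (1·δa/a)² = (1×0.00632)² = 3.99e-05;  (1·δb/b)² = (1×0.0670)² = 0.00448
δA/A = √(0.00452) = 0.0673
A = 815 mm^2, so δA = 0.0673 × 815 = 54.8 mm^2.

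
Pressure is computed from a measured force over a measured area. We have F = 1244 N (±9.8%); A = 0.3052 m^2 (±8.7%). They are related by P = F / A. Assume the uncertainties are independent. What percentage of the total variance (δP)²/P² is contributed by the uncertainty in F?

(δP/P)² = (1·δF/F)² + (-1·δA/A)²
  F term: (1×0.0980)² = 0.00960
  A term: (-1×0.0870)² = 0.00757
Total = 0.0172. Share from F = 0.00960/0.0172 = 0.559.

55.9%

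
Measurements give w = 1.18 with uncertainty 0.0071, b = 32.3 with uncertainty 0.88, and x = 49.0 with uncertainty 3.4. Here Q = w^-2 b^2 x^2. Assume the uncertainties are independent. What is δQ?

Each factor contributes (exponent × relative error)² to (δQ/Q)²:
  (-2·δw/w)² = (-2×0.00602)² = 0.000145;  (2·δb/b)² = (2×0.0272)² = 0.00297;  (2·δx/x)² = (2×0.0694)² = 0.0193
δQ/Q = √(0.0224) = 0.150
Q = 1.8e+06, so δQ = 0.150 × 1.8e+06 = 2.69e+05.

2.69e+05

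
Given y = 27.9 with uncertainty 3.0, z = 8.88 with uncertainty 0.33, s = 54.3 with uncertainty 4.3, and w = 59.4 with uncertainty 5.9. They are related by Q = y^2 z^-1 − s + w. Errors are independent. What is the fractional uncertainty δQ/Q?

0.221

Let p = y^2·z^-1 = 87.7. δp/p = √((2·δy/y)² + (-1·δz/z)²) = √(0.0462 + 0.00138) = 0.218, so δp = 19.1.
Q = p − s + w: δQ = √(δp² + δs² + δw²) = √(366 + 18.5 + 34.8) = 20.5
Q = 92.8, so δQ/Q = 20.5/92.8 = 0.221.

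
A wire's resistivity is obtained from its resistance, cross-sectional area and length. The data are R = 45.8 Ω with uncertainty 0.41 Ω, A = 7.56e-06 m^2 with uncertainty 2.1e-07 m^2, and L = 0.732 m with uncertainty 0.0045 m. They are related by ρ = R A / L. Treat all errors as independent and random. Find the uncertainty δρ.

Since ρ is a product/quotient, work with relative uncertainties:
  (1·δR/R)² = (1×0.00895)² = 8.01e-05;  (1·δA/A)² = (1×0.0278)² = 0.000772;  (-1·δL/L)² = (-1×0.00615)² = 3.78e-05
δρ/ρ = √(0.000890) = 0.0298
ρ = 0.000473 Ω·m, so δρ = 0.0298 × 0.000473 = 1.41e-05 Ω·m.

1.41e-05 Ω·m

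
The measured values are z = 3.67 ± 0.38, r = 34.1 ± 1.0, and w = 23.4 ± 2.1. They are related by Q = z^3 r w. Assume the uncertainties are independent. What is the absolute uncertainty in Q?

Q is a product of powers, so relative uncertainties combine in quadrature:
  (3·δz/z)² = (3×0.104)² = 0.0965;  (1·δr/r)² = (1×0.0293)² = 0.000860;  (1·δw/w)² = (1×0.0897)² = 0.00805
δQ/Q = √(0.105) = 0.325
Q = 39400, so δQ = 0.325 × 39400 = 12800.

12800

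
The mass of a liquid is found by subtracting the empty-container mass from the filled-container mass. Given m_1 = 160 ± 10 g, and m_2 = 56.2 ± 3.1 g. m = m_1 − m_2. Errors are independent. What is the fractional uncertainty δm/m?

m is a linear combination, so absolute uncertainties add in quadrature:
  (δm_1)² = 100;  (δm_2)² = 9.61
δm = √(110) = 10.5 g
m = 104 g, so δm/m = 10.5/104 = 0.101.

0.101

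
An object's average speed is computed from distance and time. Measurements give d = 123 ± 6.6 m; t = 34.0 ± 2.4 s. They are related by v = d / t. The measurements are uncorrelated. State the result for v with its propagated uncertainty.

For a monomial v ∝ d, t^-1, fractional errors add in quadrature:
  (1·δd/d)² = (1×0.0537)² = 0.00288;  (-1·δt/t)² = (-1×0.0706)² = 0.00498
δv/v = √(0.00786) = 0.0887
v = 3.62 m/s, so δv = 0.0887 × 3.62 = 0.321 m/s.

3.62 ± 0.321 m/s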